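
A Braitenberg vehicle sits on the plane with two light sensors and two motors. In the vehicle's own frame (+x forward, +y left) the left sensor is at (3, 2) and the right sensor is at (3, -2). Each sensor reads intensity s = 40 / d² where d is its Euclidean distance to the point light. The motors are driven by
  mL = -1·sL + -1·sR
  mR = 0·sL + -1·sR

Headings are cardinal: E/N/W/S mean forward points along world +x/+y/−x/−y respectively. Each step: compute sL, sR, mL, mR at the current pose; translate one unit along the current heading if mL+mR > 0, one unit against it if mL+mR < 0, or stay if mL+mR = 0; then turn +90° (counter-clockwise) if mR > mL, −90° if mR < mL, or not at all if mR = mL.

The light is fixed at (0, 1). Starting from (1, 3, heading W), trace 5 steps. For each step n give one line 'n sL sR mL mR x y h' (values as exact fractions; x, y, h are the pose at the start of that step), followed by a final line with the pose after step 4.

n=0: pose=(1,3,W); sL=10, sR=2; mL=-12, mR=-2; mL+mR=-14 → advance -1; mR−mL=10 → turn +1·90°
n=1: pose=(2,3,S); sL=40/17, sR=40; mL=-720/17, mR=-40; mL+mR=-1400/17 → advance -1; mR−mL=40/17 → turn +1·90°
n=2: pose=(2,4,E); sL=4/5, sR=20/13; mL=-152/65, mR=-20/13; mL+mR=-252/65 → advance -1; mR−mL=4/5 → turn +1·90°
n=3: pose=(1,4,N); sL=40/37, sR=8/9; mL=-656/333, mR=-8/9; mL+mR=-952/333 → advance -1; mR−mL=40/37 → turn +1·90°
n=4: pose=(1,3,W); sL=10, sR=2; mL=-12, mR=-2; mL+mR=-14 → advance -1; mR−mL=10 → turn +1·90°

0 10 2 -12 -2 1 3 W
1 40/17 40 -720/17 -40 2 3 S
2 4/5 20/13 -152/65 -20/13 2 4 E
3 40/37 8/9 -656/333 -8/9 1 4 N
4 10 2 -12 -2 1 3 W
final 2 3 S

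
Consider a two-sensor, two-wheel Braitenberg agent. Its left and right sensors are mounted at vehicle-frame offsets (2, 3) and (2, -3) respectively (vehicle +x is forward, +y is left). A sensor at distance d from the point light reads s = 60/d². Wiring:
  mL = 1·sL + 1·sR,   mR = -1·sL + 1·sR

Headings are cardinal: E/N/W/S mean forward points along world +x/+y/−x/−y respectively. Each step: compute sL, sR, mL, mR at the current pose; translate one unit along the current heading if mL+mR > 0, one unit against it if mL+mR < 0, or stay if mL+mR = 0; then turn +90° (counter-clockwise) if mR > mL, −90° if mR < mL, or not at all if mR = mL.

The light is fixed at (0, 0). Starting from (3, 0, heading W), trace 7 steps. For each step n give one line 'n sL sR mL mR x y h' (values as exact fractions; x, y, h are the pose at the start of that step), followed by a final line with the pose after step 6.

0 6 6 12 0 3 0 W
1 12 60/29 408/29 -288/29 2 0 N
2 15/8 3 39/8 9/8 2 1 E
3 60/37 60 2280/37 2160/37 3 1 S
4 6 6 12 0 3 0 W
5 12 60/29 408/29 -288/29 2 0 N
6 15/8 3 39/8 9/8 2 1 E
final 3 1 S

n=0: pose=(3,0,W); sL=6, sR=6; mL=12, mR=0; mL+mR=12 → advance +1; mR−mL=-12 → turn -1·90°
n=1: pose=(2,0,N); sL=12, sR=60/29; mL=408/29, mR=-288/29; mL+mR=120/29 → advance +1; mR−mL=-24 → turn -1·90°
n=2: pose=(2,1,E); sL=15/8, sR=3; mL=39/8, mR=9/8; mL+mR=6 → advance +1; mR−mL=-15/4 → turn -1·90°
n=3: pose=(3,1,S); sL=60/37, sR=60; mL=2280/37, mR=2160/37; mL+mR=120 → advance +1; mR−mL=-120/37 → turn -1·90°
n=4: pose=(3,0,W); sL=6, sR=6; mL=12, mR=0; mL+mR=12 → advance +1; mR−mL=-12 → turn -1·90°
n=5: pose=(2,0,N); sL=12, sR=60/29; mL=408/29, mR=-288/29; mL+mR=120/29 → advance +1; mR−mL=-24 → turn -1·90°
n=6: pose=(2,1,E); sL=15/8, sR=3; mL=39/8, mR=9/8; mL+mR=6 → advance +1; mR−mL=-15/4 → turn -1·90°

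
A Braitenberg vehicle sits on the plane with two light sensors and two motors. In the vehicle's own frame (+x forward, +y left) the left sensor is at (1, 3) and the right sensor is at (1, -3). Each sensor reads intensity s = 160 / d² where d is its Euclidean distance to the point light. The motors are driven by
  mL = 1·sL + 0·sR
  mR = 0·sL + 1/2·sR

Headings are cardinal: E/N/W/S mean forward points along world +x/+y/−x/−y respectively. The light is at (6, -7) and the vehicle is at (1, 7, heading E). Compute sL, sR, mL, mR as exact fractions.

left sensor world pos  = (2, 10); dL² = 305
right sensor world pos = (2, 4); dR² = 137
sL = 160/305 = 32/61
sR = 160/137 = 160/137
mL = 1·sL + 0·sR = 32/61
mR = 0·sL + 1/2·sR = 80/137

32/61 160/137 32/61 80/137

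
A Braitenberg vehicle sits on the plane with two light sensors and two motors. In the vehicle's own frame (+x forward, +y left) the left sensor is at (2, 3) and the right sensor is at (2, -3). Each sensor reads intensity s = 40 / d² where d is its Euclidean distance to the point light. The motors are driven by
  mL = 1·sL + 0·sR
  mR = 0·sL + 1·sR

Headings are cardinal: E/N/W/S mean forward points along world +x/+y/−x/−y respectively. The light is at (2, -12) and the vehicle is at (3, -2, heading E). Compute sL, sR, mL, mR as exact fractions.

20/89 20/29 20/89 20/29

left sensor world pos  = (5, 1); dL² = 178
right sensor world pos = (5, -5); dR² = 58
sL = 40/178 = 20/89
sR = 40/58 = 20/29
mL = 1·sL + 0·sR = 20/89
mR = 0·sL + 1·sR = 20/29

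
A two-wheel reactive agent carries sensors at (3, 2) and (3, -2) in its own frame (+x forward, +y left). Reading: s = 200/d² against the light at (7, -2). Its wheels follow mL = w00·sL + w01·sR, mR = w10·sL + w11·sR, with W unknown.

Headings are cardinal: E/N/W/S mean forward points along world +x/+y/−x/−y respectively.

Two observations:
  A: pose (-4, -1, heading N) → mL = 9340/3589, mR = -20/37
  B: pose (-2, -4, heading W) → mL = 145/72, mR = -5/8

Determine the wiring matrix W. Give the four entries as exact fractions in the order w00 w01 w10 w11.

obs A: pose=(-4,-1,N) → sL=40/37, sR=200/97, mL=9340/3589, mR=-20/37
obs B: pose=(-2,-4,W) → sL=5/4, sR=25/18, mL=145/72, mR=-5/8
sensor matrix S = [[40/37, 200/97], [5/4, 25/18]]; det S = -34750/32301
solve [mL_A; mL_B] = S·[w00; w01] and [mR_A; mR_B] = S·[w10; w11]:
  w00 = 1/2, w01 = 1, w10 = -1/2, w11 = 0

1/2 1 -1/2 0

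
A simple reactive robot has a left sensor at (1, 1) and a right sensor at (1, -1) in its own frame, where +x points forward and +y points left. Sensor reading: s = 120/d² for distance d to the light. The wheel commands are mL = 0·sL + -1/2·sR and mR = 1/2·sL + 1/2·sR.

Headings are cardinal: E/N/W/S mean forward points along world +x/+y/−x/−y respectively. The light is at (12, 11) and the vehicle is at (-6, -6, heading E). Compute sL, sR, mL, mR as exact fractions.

24/109 120/613 -60/613 13896/66817

left sensor world pos  = (-5, -5); dL² = 545
right sensor world pos = (-5, -7); dR² = 613
sL = 120/545 = 24/109
sR = 120/613 = 120/613
mL = 0·sL + -1/2·sR = -60/613
mR = 1/2·sL + 1/2·sR = 13896/66817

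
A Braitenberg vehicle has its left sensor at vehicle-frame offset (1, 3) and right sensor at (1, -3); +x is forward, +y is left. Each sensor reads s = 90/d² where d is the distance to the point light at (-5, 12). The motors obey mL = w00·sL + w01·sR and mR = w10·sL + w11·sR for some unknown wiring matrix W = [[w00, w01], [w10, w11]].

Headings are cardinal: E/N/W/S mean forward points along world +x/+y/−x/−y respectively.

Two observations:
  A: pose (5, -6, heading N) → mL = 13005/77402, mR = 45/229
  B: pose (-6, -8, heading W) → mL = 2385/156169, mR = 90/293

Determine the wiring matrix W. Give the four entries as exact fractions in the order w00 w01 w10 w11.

obs A: pose=(5,-6,N) → sL=45/169, sR=45/229, mL=13005/77402, mR=45/229
obs B: pose=(-6,-8,W) → sL=90/533, sR=90/293, mL=2385/156169, mR=90/293
sensor matrix S = [[45/169, 45/229], [90/533, 90/293]]; det S = 22599000/464915113
solve [mL_A; mL_B] = S·[w00; w01] and [mR_A; mR_B] = S·[w10; w11]:
  w00 = 1, w01 = -1/2, w10 = 0, w11 = 1

1 -1/2 0 1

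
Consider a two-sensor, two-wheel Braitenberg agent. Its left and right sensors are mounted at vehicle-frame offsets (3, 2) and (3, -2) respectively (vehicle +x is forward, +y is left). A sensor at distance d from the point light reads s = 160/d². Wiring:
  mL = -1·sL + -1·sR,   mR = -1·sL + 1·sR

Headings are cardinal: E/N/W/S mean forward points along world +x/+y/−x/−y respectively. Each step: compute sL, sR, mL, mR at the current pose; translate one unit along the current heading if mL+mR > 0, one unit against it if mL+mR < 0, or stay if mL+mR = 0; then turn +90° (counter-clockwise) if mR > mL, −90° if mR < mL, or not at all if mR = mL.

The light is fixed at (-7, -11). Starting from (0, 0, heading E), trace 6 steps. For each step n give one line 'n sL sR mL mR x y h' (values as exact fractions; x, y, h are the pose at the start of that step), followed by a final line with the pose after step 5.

0 160/269 160/181 -72000/48689 14080/48689 0 0 E
1 40/53 8/13 -944/689 -96/689 -1 0 N
2 160/73 160/153 -36160/11169 -12800/11169 -1 -1 W
3 16/13 80/37 -1632/481 448/481 0 -1 S
4 160/269 160/181 -72000/48689 14080/48689 0 0 E
5 40/53 8/13 -944/689 -96/689 -1 0 N
final -1 -1 W

n=0: pose=(0,0,E); sL=160/269, sR=160/181; mL=-72000/48689, mR=14080/48689; mL+mR=-320/269 → advance -1; mR−mL=320/181 → turn +1·90°
n=1: pose=(-1,0,N); sL=40/53, sR=8/13; mL=-944/689, mR=-96/689; mL+mR=-80/53 → advance -1; mR−mL=16/13 → turn +1·90°
n=2: pose=(-1,-1,W); sL=160/73, sR=160/153; mL=-36160/11169, mR=-12800/11169; mL+mR=-320/73 → advance -1; mR−mL=320/153 → turn +1·90°
n=3: pose=(0,-1,S); sL=16/13, sR=80/37; mL=-1632/481, mR=448/481; mL+mR=-32/13 → advance -1; mR−mL=160/37 → turn +1·90°
n=4: pose=(0,0,E); sL=160/269, sR=160/181; mL=-72000/48689, mR=14080/48689; mL+mR=-320/269 → advance -1; mR−mL=320/181 → turn +1·90°
n=5: pose=(-1,0,N); sL=40/53, sR=8/13; mL=-944/689, mR=-96/689; mL+mR=-80/53 → advance -1; mR−mL=16/13 → turn +1·90°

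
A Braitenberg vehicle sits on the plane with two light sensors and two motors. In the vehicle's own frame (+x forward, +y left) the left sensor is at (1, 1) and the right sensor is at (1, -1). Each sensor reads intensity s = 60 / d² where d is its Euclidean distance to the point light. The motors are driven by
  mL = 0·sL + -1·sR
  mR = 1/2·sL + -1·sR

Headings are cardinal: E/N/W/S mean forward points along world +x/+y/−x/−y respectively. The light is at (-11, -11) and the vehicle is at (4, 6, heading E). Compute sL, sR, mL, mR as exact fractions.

3/29 15/128 -15/128 -243/3712

left sensor world pos  = (5, 7); dL² = 580
right sensor world pos = (5, 5); dR² = 512
sL = 60/580 = 3/29
sR = 60/512 = 15/128
mL = 0·sL + -1·sR = -15/128
mR = 1/2·sL + -1·sR = -243/3712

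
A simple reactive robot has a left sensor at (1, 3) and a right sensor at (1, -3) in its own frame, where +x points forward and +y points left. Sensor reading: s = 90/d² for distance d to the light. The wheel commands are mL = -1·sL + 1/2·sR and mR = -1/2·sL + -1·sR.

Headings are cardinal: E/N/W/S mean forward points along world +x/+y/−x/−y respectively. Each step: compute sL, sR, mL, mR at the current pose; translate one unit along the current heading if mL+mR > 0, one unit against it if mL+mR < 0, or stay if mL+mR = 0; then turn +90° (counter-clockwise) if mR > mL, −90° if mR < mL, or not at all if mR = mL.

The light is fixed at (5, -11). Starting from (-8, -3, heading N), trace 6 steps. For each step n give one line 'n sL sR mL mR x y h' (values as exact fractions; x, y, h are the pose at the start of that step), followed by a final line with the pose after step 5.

n=0: pose=(-8,-3,N); sL=90/337, sR=90/181; mL=-1125/60997, mR=-38475/60997; mL+mR=-39600/60997 → advance -1; mR−mL=-37350/60997 → turn -1·90°
n=1: pose=(-8,-4,E); sL=45/122, sR=9/16; mL=-171/1952, mR=-729/976; mL+mR=-1629/1952 → advance -1; mR−mL=-1287/1952 → turn -1·90°
n=2: pose=(-9,-4,S); sL=90/157, sR=18/65; mL=-4437/10205, mR=-5751/10205; mL+mR=-10188/10205 → advance -1; mR−mL=-1314/10205 → turn -1·90°
n=3: pose=(-9,-3,W); sL=9/25, sR=45/173; mL=-1989/8650, mR=-3807/8650; mL+mR=-2898/4325 → advance -1; mR−mL=-909/4325 → turn -1·90°
n=4: pose=(-8,-3,N); sL=90/337, sR=90/181; mL=-1125/60997, mR=-38475/60997; mL+mR=-39600/60997 → advance -1; mR−mL=-37350/60997 → turn -1·90°
n=5: pose=(-8,-4,E); sL=45/122, sR=9/16; mL=-171/1952, mR=-729/976; mL+mR=-1629/1952 → advance -1; mR−mL=-1287/1952 → turn -1·90°

0 90/337 90/181 -1125/60997 -38475/60997 -8 -3 N
1 45/122 9/16 -171/1952 -729/976 -8 -4 E
2 90/157 18/65 -4437/10205 -5751/10205 -9 -4 S
3 9/25 45/173 -1989/8650 -3807/8650 -9 -3 W
4 90/337 90/181 -1125/60997 -38475/60997 -8 -3 N
5 45/122 9/16 -171/1952 -729/976 -8 -4 E
final -9 -4 S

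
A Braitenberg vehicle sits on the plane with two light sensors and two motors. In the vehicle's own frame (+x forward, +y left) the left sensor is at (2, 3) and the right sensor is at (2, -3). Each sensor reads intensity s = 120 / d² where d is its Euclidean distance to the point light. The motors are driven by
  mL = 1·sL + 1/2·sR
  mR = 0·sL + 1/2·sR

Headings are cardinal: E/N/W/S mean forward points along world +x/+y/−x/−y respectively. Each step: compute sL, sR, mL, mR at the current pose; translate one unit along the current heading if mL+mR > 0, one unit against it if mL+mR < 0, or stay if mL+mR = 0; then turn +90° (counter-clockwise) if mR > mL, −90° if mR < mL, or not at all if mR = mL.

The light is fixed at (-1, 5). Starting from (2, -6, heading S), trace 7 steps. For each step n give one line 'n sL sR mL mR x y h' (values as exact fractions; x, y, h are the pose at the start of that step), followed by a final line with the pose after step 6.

0 24/41 120/169 6516/6929 60/169 2 -6 S
1 60/113 60/41 5850/4633 30/41 2 -7 W
2 120/101 24/25 4212/2525 12/25 1 -7 N
3 3/2 30/53 189/106 15/53 1 -6 E
4 24/41 120/169 6516/6929 60/169 2 -6 S
5 60/113 60/41 5850/4633 30/41 2 -7 W
6 120/101 24/25 4212/2525 12/25 1 -7 N
final 1 -6 E

n=0: pose=(2,-6,S); sL=24/41, sR=120/169; mL=6516/6929, mR=60/169; mL+mR=8976/6929 → advance +1; mR−mL=-24/41 → turn -1·90°
n=1: pose=(2,-7,W); sL=60/113, sR=60/41; mL=5850/4633, mR=30/41; mL+mR=9240/4633 → advance +1; mR−mL=-60/113 → turn -1·90°
n=2: pose=(1,-7,N); sL=120/101, sR=24/25; mL=4212/2525, mR=12/25; mL+mR=5424/2525 → advance +1; mR−mL=-120/101 → turn -1·90°
n=3: pose=(1,-6,E); sL=3/2, sR=30/53; mL=189/106, mR=15/53; mL+mR=219/106 → advance +1; mR−mL=-3/2 → turn -1·90°
n=4: pose=(2,-6,S); sL=24/41, sR=120/169; mL=6516/6929, mR=60/169; mL+mR=8976/6929 → advance +1; mR−mL=-24/41 → turn -1·90°
n=5: pose=(2,-7,W); sL=60/113, sR=60/41; mL=5850/4633, mR=30/41; mL+mR=9240/4633 → advance +1; mR−mL=-60/113 → turn -1·90°
n=6: pose=(1,-7,N); sL=120/101, sR=24/25; mL=4212/2525, mR=12/25; mL+mR=5424/2525 → advance +1; mR−mL=-120/101 → turn -1·90°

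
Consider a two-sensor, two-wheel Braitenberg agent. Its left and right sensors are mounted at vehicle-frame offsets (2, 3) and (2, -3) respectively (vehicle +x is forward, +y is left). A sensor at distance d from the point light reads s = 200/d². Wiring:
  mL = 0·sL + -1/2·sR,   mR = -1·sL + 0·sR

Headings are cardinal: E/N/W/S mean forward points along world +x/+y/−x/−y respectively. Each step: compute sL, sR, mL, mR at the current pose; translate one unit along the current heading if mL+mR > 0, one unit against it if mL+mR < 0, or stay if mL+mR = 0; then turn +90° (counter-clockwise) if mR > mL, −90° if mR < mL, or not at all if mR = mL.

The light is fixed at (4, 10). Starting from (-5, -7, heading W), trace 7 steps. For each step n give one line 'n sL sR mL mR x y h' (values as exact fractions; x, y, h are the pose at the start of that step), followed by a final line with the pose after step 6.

n=0: pose=(-5,-7,W); sL=200/521, sR=200/317; mL=-100/317, mR=-200/521; mL+mR=-115500/165157 → advance -1; mR−mL=-11300/165157 → turn -1·90°
n=1: pose=(-4,-7,N); sL=100/173, sR=4/5; mL=-2/5, mR=-100/173; mL+mR=-846/865 → advance -1; mR−mL=-154/865 → turn -1·90°
n=2: pose=(-4,-8,E); sL=200/261, sR=200/477; mL=-100/477, mR=-200/261; mL+mR=-1500/1537 → advance -1; mR−mL=-7700/13833 → turn -1·90°
n=3: pose=(-5,-8,S); sL=50/109, sR=25/68; mL=-25/136, mR=-50/109; mL+mR=-9525/14824 → advance -1; mR−mL=-4075/14824 → turn -1·90°
n=4: pose=(-5,-7,W); sL=200/521, sR=200/317; mL=-100/317, mR=-200/521; mL+mR=-115500/165157 → advance -1; mR−mL=-11300/165157 → turn -1·90°
n=5: pose=(-4,-7,N); sL=100/173, sR=4/5; mL=-2/5, mR=-100/173; mL+mR=-846/865 → advance -1; mR−mL=-154/865 → turn -1·90°
n=6: pose=(-4,-8,E); sL=200/261, sR=200/477; mL=-100/477, mR=-200/261; mL+mR=-1500/1537 → advance -1; mR−mL=-7700/13833 → turn -1·90°

0 200/521 200/317 -100/317 -200/521 -5 -7 W
1 100/173 4/5 -2/5 -100/173 -4 -7 N
2 200/261 200/477 -100/477 -200/261 -4 -8 E
3 50/109 25/68 -25/136 -50/109 -5 -8 S
4 200/521 200/317 -100/317 -200/521 -5 -7 W
5 100/173 4/5 -2/5 -100/173 -4 -7 N
6 200/261 200/477 -100/477 -200/261 -4 -8 E
final -5 -8 S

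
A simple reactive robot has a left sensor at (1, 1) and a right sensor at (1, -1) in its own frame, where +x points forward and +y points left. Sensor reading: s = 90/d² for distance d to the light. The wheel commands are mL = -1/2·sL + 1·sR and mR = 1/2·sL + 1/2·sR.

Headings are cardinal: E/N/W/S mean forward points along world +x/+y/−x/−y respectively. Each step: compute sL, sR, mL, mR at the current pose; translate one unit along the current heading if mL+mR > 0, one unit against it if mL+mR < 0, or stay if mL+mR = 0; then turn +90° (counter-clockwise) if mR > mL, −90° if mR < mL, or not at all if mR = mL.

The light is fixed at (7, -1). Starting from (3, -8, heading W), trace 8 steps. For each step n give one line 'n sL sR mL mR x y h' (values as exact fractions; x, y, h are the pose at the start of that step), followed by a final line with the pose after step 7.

n=0: pose=(3,-8,W); sL=90/89, sR=90/61; mL=5265/5429, mR=6750/5429; mL+mR=135/61 → advance +1; mR−mL=1485/5429 → turn +1·90°
n=1: pose=(2,-8,S); sL=9/8, sR=9/10; mL=27/80, mR=81/80; mL+mR=27/20 → advance +1; mR−mL=27/40 → turn +1·90°
n=2: pose=(2,-9,E); sL=18/13, sR=90/97; mL=297/1261, mR=1458/1261; mL+mR=135/97 → advance +1; mR−mL=1161/1261 → turn +1·90°
n=3: pose=(3,-9,N); sL=45/37, sR=45/29; mL=2025/2146, mR=1485/1073; mL+mR=135/58 → advance +1; mR−mL=945/2146 → turn +1·90°
n=4: pose=(3,-8,W); sL=90/89, sR=90/61; mL=5265/5429, mR=6750/5429; mL+mR=135/61 → advance +1; mR−mL=1485/5429 → turn +1·90°
n=5: pose=(2,-8,S); sL=9/8, sR=9/10; mL=27/80, mR=81/80; mL+mR=27/20 → advance +1; mR−mL=27/40 → turn +1·90°
n=6: pose=(2,-9,E); sL=18/13, sR=90/97; mL=297/1261, mR=1458/1261; mL+mR=135/97 → advance +1; mR−mL=1161/1261 → turn +1·90°
n=7: pose=(3,-9,N); sL=45/37, sR=45/29; mL=2025/2146, mR=1485/1073; mL+mR=135/58 → advance +1; mR−mL=945/2146 → turn +1·90°

0 90/89 90/61 5265/5429 6750/5429 3 -8 W
1 9/8 9/10 27/80 81/80 2 -8 S
2 18/13 90/97 297/1261 1458/1261 2 -9 E
3 45/37 45/29 2025/2146 1485/1073 3 -9 N
4 90/89 90/61 5265/5429 6750/5429 3 -8 W
5 9/8 9/10 27/80 81/80 2 -8 S
6 18/13 90/97 297/1261 1458/1261 2 -9 E
7 45/37 45/29 2025/2146 1485/1073 3 -9 N
final 3 -8 W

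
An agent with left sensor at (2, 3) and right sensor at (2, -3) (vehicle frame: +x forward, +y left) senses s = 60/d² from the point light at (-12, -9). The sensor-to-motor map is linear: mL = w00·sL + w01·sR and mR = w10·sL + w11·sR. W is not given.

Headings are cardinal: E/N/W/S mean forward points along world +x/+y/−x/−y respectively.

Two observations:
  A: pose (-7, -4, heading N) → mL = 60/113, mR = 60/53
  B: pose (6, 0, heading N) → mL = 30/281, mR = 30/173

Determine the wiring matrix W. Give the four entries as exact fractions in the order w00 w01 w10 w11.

0 1 1 0

obs A: pose=(-7,-4,N) → sL=60/53, sR=60/113, mL=60/113, mR=60/53
obs B: pose=(6,0,N) → sL=30/173, sR=30/281, mL=30/281, mR=30/173
sensor matrix S = [[60/53, 60/113], [30/173, 30/281]]; det S = 8380800/291143257
solve [mL_A; mL_B] = S·[w00; w01] and [mR_A; mR_B] = S·[w10; w11]:
  w00 = 0, w01 = 1, w10 = 1, w11 = 0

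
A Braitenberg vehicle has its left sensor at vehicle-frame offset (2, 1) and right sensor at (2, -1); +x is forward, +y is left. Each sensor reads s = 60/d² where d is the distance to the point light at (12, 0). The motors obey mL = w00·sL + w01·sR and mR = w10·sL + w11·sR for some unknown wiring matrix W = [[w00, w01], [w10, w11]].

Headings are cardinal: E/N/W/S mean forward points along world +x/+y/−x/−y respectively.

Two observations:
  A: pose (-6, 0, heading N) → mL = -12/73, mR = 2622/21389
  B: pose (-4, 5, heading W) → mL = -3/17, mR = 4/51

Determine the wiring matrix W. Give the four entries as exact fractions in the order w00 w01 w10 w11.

obs A: pose=(-6,0,N) → sL=12/73, sR=60/293, mL=-12/73, mR=2622/21389
obs B: pose=(-4,5,W) → sL=3/17, sR=1/6, mL=-3/17, mR=4/51
sensor matrix S = [[12/73, 60/293], [3/17, 1/6]]; det S = -3178/363613
solve [mL_A; mL_B] = S·[w00; w01] and [mR_A; mR_B] = S·[w10; w11]:
  w00 = -1, w01 = 0, w10 = -1/2, w11 = 1

-1 0 -1/2 1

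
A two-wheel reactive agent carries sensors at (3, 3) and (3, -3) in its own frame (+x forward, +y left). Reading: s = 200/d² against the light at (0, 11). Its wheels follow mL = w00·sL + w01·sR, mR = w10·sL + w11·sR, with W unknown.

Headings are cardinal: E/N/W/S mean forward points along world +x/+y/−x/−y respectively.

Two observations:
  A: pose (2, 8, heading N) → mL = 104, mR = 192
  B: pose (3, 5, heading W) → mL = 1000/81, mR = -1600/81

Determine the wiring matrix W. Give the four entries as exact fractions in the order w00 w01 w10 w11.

obs A: pose=(2,8,N) → sL=200, sR=8, mL=104, mR=192
obs B: pose=(3,5,W) → sL=200/81, sR=200/9, mL=1000/81, mR=-1600/81
sensor matrix S = [[200, 8], [200/81, 200/9]]; det S = 358400/81
solve [mL_A; mL_B] = S·[w00; w01] and [mR_A; mR_B] = S·[w10; w11]:
  w00 = 1/2, w01 = 1/2, w10 = 1, w11 = -1

1/2 1/2 1 -1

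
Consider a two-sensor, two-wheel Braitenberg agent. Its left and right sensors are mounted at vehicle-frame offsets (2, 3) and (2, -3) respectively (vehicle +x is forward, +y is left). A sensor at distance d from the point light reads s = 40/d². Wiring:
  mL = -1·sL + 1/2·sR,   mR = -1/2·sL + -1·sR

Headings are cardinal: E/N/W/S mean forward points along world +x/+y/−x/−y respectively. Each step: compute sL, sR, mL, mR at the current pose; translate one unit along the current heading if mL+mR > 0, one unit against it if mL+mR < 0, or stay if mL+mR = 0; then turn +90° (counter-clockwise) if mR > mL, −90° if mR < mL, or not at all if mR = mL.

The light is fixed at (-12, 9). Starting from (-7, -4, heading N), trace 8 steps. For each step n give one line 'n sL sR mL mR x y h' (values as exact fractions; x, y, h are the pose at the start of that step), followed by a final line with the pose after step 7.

0 8/25 8/37 -196/925 -348/925 -7 -4 N
1 4/17 20/169 -506/2873 -678/2873 -7 -5 E
2 8/61 40/257 -836/15677 -3468/15677 -8 -5 S
3 2/13 5/13 1/26 -6/13 -8 -4 W
4 8/25 8/37 -196/925 -348/925 -7 -4 N
5 4/17 20/169 -506/2873 -678/2873 -7 -5 E
6 8/61 40/257 -836/15677 -3468/15677 -8 -5 S
7 2/13 5/13 1/26 -6/13 -8 -4 W
final -7 -4 N

n=0: pose=(-7,-4,N); sL=8/25, sR=8/37; mL=-196/925, mR=-348/925; mL+mR=-544/925 → advance -1; mR−mL=-152/925 → turn -1·90°
n=1: pose=(-7,-5,E); sL=4/17, sR=20/169; mL=-506/2873, mR=-678/2873; mL+mR=-1184/2873 → advance -1; mR−mL=-172/2873 → turn -1·90°
n=2: pose=(-8,-5,S); sL=8/61, sR=40/257; mL=-836/15677, mR=-3468/15677; mL+mR=-4304/15677 → advance -1; mR−mL=-2632/15677 → turn -1·90°
n=3: pose=(-8,-4,W); sL=2/13, sR=5/13; mL=1/26, mR=-6/13; mL+mR=-11/26 → advance -1; mR−mL=-1/2 → turn -1·90°
n=4: pose=(-7,-4,N); sL=8/25, sR=8/37; mL=-196/925, mR=-348/925; mL+mR=-544/925 → advance -1; mR−mL=-152/925 → turn -1·90°
n=5: pose=(-7,-5,E); sL=4/17, sR=20/169; mL=-506/2873, mR=-678/2873; mL+mR=-1184/2873 → advance -1; mR−mL=-172/2873 → turn -1·90°
n=6: pose=(-8,-5,S); sL=8/61, sR=40/257; mL=-836/15677, mR=-3468/15677; mL+mR=-4304/15677 → advance -1; mR−mL=-2632/15677 → turn -1·90°
n=7: pose=(-8,-4,W); sL=2/13, sR=5/13; mL=1/26, mR=-6/13; mL+mR=-11/26 → advance -1; mR−mL=-1/2 → turn -1·90°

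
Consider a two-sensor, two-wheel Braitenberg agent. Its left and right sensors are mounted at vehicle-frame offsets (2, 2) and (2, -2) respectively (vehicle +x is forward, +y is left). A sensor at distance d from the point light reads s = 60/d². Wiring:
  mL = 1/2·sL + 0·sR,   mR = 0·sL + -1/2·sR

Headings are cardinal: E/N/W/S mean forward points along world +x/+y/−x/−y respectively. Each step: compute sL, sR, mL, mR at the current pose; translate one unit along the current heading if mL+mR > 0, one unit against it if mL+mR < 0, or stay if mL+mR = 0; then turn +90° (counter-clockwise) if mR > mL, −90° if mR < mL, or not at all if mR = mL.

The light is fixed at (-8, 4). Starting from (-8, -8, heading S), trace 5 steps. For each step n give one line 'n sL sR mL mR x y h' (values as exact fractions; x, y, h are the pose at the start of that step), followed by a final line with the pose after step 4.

0 3/10 3/10 3/20 -3/20 -8 -8 S
1 3/10 15/26 3/20 -15/52 -8 -8 W
2 60/101 60/109 30/101 -30/109 -7 -8 N
3 2/3 30/89 1/3 -15/89 -7 -7 E
4 12/37 60/169 6/37 -30/169 -6 -7 S
final -6 -6 W

n=0: pose=(-8,-8,S); sL=3/10, sR=3/10; mL=3/20, mR=-3/20; mL+mR=0 → advance +0; mR−mL=-3/10 → turn -1·90°
n=1: pose=(-8,-8,W); sL=3/10, sR=15/26; mL=3/20, mR=-15/52; mL+mR=-9/65 → advance -1; mR−mL=-57/130 → turn -1·90°
n=2: pose=(-7,-8,N); sL=60/101, sR=60/109; mL=30/101, mR=-30/109; mL+mR=240/11009 → advance +1; mR−mL=-6300/11009 → turn -1·90°
n=3: pose=(-7,-7,E); sL=2/3, sR=30/89; mL=1/3, mR=-15/89; mL+mR=44/267 → advance +1; mR−mL=-134/267 → turn -1·90°
n=4: pose=(-6,-7,S); sL=12/37, sR=60/169; mL=6/37, mR=-30/169; mL+mR=-96/6253 → advance -1; mR−mL=-2124/6253 → turn -1·90°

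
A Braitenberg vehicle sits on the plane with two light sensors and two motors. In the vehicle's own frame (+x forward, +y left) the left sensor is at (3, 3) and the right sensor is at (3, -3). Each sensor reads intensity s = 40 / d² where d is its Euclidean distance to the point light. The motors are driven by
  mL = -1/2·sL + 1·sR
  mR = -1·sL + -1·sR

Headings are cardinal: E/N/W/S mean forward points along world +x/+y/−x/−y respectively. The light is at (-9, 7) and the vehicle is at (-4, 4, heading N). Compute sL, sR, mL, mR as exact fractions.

left sensor world pos  = (-7, 7); dL² = 4
right sensor world pos = (-1, 7); dR² = 64
sL = 40/4 = 10
sR = 40/64 = 5/8
mL = -1/2·sL + 1·sR = -35/8
mR = -1·sL + -1·sR = -85/8

10 5/8 -35/8 -85/8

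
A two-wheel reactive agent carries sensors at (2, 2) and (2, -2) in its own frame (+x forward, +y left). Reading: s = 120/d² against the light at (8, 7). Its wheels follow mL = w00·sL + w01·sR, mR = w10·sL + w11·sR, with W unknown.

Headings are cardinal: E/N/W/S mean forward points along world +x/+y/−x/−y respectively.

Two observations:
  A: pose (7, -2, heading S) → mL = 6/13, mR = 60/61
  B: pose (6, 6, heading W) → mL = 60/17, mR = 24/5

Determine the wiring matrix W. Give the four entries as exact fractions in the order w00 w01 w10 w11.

0 1/2 1 0

obs A: pose=(7,-2,S) → sL=60/61, sR=12/13, mL=6/13, mR=60/61
obs B: pose=(6,6,W) → sL=24/5, sR=120/17, mL=60/17, mR=24/5
sensor matrix S = [[60/61, 12/13], [24/5, 120/17]]; det S = 169344/67405
solve [mL_A; mL_B] = S·[w00; w01] and [mR_A; mR_B] = S·[w10; w11]:
  w00 = 0, w01 = 1/2, w10 = 1, w11 = 0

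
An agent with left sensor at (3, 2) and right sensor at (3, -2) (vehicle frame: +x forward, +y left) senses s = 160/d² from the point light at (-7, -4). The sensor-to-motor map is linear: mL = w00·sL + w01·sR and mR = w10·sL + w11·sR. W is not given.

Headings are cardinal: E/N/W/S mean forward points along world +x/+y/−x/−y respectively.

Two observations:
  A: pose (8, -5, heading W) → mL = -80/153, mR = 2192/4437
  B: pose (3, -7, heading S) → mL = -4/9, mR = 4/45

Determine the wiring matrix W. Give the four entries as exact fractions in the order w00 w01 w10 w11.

-1/2 0 1 -1/2

obs A: pose=(8,-5,W) → sL=160/153, sR=32/29, mL=-80/153, mR=2192/4437
obs B: pose=(3,-7,S) → sL=8/9, sR=8/5, mL=-4/9, mR=4/45
sensor matrix S = [[160/153, 32/29], [8/9, 8/5]]; det S = 1024/1479
solve [mL_A; mL_B] = S·[w00; w01] and [mR_A; mR_B] = S·[w10; w11]:
  w00 = -1/2, w01 = 0, w10 = 1, w11 = -1/2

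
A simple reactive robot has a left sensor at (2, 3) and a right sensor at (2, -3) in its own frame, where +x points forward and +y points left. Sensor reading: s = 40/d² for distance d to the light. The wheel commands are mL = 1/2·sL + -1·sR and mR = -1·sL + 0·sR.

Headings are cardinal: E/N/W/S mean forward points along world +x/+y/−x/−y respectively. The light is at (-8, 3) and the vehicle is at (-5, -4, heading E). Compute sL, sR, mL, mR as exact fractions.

40/41 8/25 172/1025 -40/41

left sensor world pos  = (-3, -1); dL² = 41
right sensor world pos = (-3, -7); dR² = 125
sL = 40/41 = 40/41
sR = 40/125 = 8/25
mL = 1/2·sL + -1·sR = 172/1025
mR = -1·sL + 0·sR = -40/41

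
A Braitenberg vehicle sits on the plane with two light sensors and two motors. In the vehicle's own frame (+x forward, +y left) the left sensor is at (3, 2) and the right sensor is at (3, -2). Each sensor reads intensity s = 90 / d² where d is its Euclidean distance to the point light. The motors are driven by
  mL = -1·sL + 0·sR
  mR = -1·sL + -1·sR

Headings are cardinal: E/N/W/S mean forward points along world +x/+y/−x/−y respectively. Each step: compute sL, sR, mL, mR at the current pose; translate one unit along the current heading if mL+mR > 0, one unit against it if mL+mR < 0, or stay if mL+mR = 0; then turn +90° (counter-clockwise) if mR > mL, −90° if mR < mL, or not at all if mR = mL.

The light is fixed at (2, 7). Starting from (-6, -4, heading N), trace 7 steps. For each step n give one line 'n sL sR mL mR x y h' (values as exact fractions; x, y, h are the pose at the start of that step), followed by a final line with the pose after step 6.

n=0: pose=(-6,-4,N); sL=45/82, sR=9/10; mL=-45/82, mR=-297/205; mL+mR=-819/410 → advance -1; mR−mL=-9/10 → turn -1·90°
n=1: pose=(-6,-5,E); sL=18/25, sR=90/221; mL=-18/25, mR=-6228/5525; mL+mR=-10206/5525 → advance -1; mR−mL=-90/221 → turn -1·90°
n=2: pose=(-7,-5,S); sL=45/137, sR=45/173; mL=-45/137, mR=-13950/23701; mL+mR=-21735/23701 → advance -1; mR−mL=-45/173 → turn -1·90°
n=3: pose=(-7,-4,W); sL=90/313, sR=2/5; mL=-90/313, mR=-1076/1565; mL+mR=-1526/1565 → advance -1; mR−mL=-2/5 → turn -1·90°
n=4: pose=(-6,-4,N); sL=45/82, sR=9/10; mL=-45/82, mR=-297/205; mL+mR=-819/410 → advance -1; mR−mL=-9/10 → turn -1·90°
n=5: pose=(-6,-5,E); sL=18/25, sR=90/221; mL=-18/25, mR=-6228/5525; mL+mR=-10206/5525 → advance -1; mR−mL=-90/221 → turn -1·90°
n=6: pose=(-7,-5,S); sL=45/137, sR=45/173; mL=-45/137, mR=-13950/23701; mL+mR=-21735/23701 → advance -1; mR−mL=-45/173 → turn -1·90°

0 45/82 9/10 -45/82 -297/205 -6 -4 N
1 18/25 90/221 -18/25 -6228/5525 -6 -5 E
2 45/137 45/173 -45/137 -13950/23701 -7 -5 S
3 90/313 2/5 -90/313 -1076/1565 -7 -4 W
4 45/82 9/10 -45/82 -297/205 -6 -4 N
5 18/25 90/221 -18/25 -6228/5525 -6 -5 E
6 45/137 45/173 -45/137 -13950/23701 -7 -5 S
final -7 -4 W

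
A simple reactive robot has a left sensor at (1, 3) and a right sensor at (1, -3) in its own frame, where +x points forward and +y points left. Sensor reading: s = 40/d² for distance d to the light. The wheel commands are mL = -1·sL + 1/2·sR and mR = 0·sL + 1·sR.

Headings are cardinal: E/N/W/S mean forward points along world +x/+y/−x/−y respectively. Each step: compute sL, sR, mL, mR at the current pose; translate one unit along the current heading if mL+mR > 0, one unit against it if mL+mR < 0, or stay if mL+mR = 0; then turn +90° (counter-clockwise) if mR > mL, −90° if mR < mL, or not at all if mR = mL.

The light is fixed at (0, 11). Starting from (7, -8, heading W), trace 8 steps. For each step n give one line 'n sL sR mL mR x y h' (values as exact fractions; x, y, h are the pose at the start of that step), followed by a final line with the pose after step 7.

0 1/13 10/73 -8/949 10/73 7 -8 W
1 40/481 40/409 -6740/196729 40/409 6 -8 S
2 20/169 20/289 -4090/48841 20/289 6 -9 E
3 8/73 8/85 -388/6205 8/85 5 -9 N
4 2/25 5/34 -11/1700 5/34 5 -8 W
5 40/449 40/401 -7060/180049 40/401 4 -8 S
6 20/157 20/277 -3970/43489 20/277 4 -9 E
7 40/361 40/397 -8660/143317 40/397 3 -9 N
final 3 -8 W

n=0: pose=(7,-8,W); sL=1/13, sR=10/73; mL=-8/949, mR=10/73; mL+mR=122/949 → advance +1; mR−mL=138/949 → turn +1·90°
n=1: pose=(6,-8,S); sL=40/481, sR=40/409; mL=-6740/196729, mR=40/409; mL+mR=12500/196729 → advance +1; mR−mL=25980/196729 → turn +1·90°
n=2: pose=(6,-9,E); sL=20/169, sR=20/289; mL=-4090/48841, mR=20/289; mL+mR=-710/48841 → advance -1; mR−mL=7470/48841 → turn +1·90°
n=3: pose=(5,-9,N); sL=8/73, sR=8/85; mL=-388/6205, mR=8/85; mL+mR=196/6205 → advance +1; mR−mL=972/6205 → turn +1·90°
n=4: pose=(5,-8,W); sL=2/25, sR=5/34; mL=-11/1700, mR=5/34; mL+mR=239/1700 → advance +1; mR−mL=261/1700 → turn +1·90°
n=5: pose=(4,-8,S); sL=40/449, sR=40/401; mL=-7060/180049, mR=40/401; mL+mR=10900/180049 → advance +1; mR−mL=25020/180049 → turn +1·90°
n=6: pose=(4,-9,E); sL=20/157, sR=20/277; mL=-3970/43489, mR=20/277; mL+mR=-830/43489 → advance -1; mR−mL=7110/43489 → turn +1·90°
n=7: pose=(3,-9,N); sL=40/361, sR=40/397; mL=-8660/143317, mR=40/397; mL+mR=5780/143317 → advance +1; mR−mL=23100/143317 → turn +1·90°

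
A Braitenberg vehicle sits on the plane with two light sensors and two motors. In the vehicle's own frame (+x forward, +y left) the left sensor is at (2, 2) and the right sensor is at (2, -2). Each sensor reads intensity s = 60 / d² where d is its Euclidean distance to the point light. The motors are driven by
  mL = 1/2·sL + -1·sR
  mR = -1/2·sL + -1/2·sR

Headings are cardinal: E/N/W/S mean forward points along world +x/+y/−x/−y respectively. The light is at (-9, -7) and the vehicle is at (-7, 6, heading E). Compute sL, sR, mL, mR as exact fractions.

left sensor world pos  = (-5, 8); dL² = 241
right sensor world pos = (-5, 4); dR² = 137
sL = 60/241 = 60/241
sR = 60/137 = 60/137
mL = 1/2·sL + -1·sR = -10350/33017
mR = -1/2·sL + -1/2·sR = -11340/33017

60/241 60/137 -10350/33017 -11340/33017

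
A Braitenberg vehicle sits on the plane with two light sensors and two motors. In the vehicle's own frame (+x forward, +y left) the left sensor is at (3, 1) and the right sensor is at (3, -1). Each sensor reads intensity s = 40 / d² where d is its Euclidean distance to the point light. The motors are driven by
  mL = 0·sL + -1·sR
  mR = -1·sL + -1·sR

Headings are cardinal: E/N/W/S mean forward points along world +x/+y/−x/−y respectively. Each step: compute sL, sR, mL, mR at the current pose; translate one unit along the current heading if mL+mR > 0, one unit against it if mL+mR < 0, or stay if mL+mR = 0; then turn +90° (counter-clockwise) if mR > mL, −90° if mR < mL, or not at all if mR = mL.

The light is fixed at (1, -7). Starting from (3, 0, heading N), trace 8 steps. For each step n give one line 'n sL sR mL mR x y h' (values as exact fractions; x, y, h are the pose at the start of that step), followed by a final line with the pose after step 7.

0 40/101 40/109 -40/109 -8400/11009 3 0 N
1 20/37 4/5 -4/5 -248/185 3 -1 E
2 40/13 40/9 -40/9 -880/117 2 -1 S
3 1 10/17 -10/17 -27/17 2 0 W
4 40/101 40/109 -40/109 -8400/11009 3 0 N
5 20/37 4/5 -4/5 -248/185 3 -1 E
6 40/13 40/9 -40/9 -880/117 2 -1 S
7 1 10/17 -10/17 -27/17 2 0 W
final 3 0 N

n=0: pose=(3,0,N); sL=40/101, sR=40/109; mL=-40/109, mR=-8400/11009; mL+mR=-12440/11009 → advance -1; mR−mL=-40/101 → turn -1·90°
n=1: pose=(3,-1,E); sL=20/37, sR=4/5; mL=-4/5, mR=-248/185; mL+mR=-396/185 → advance -1; mR−mL=-20/37 → turn -1·90°
n=2: pose=(2,-1,S); sL=40/13, sR=40/9; mL=-40/9, mR=-880/117; mL+mR=-1400/117 → advance -1; mR−mL=-40/13 → turn -1·90°
n=3: pose=(2,0,W); sL=1, sR=10/17; mL=-10/17, mR=-27/17; mL+mR=-37/17 → advance -1; mR−mL=-1 → turn -1·90°
n=4: pose=(3,0,N); sL=40/101, sR=40/109; mL=-40/109, mR=-8400/11009; mL+mR=-12440/11009 → advance -1; mR−mL=-40/101 → turn -1·90°
n=5: pose=(3,-1,E); sL=20/37, sR=4/5; mL=-4/5, mR=-248/185; mL+mR=-396/185 → advance -1; mR−mL=-20/37 → turn -1·90°
n=6: pose=(2,-1,S); sL=40/13, sR=40/9; mL=-40/9, mR=-880/117; mL+mR=-1400/117 → advance -1; mR−mL=-40/13 → turn -1·90°
n=7: pose=(2,0,W); sL=1, sR=10/17; mL=-10/17, mR=-27/17; mL+mR=-37/17 → advance -1; mR−mL=-1 → turn -1·90°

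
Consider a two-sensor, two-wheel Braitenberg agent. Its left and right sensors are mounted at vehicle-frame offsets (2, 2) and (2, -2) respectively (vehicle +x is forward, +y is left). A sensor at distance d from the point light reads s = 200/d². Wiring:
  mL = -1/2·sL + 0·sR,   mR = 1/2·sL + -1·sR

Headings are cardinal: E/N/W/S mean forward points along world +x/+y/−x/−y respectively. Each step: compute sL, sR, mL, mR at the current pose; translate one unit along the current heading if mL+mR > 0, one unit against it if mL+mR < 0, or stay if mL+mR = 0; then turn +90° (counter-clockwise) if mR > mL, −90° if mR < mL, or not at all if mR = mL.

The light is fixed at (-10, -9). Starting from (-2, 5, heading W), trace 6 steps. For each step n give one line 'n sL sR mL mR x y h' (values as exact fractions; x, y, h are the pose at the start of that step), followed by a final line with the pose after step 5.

0 10/9 50/73 -5/9 -85/657 -2 5 W
1 40/53 200/193 -20/53 -6740/10229 -1 5 S
2 100/109 100/169 -50/109 -2450/18421 -1 6 W
3 200/313 200/233 -100/313 -39300/72929 0 6 S
4 10/13 50/97 -5/13 -165/1261 0 7 W
5 40/73 200/277 -20/73 -9060/20221 1 7 S
final 1 8 W

n=0: pose=(-2,5,W); sL=10/9, sR=50/73; mL=-5/9, mR=-85/657; mL+mR=-50/73 → advance -1; mR−mL=280/657 → turn +1·90°
n=1: pose=(-1,5,S); sL=40/53, sR=200/193; mL=-20/53, mR=-6740/10229; mL+mR=-200/193 → advance -1; mR−mL=-2880/10229 → turn -1·90°
n=2: pose=(-1,6,W); sL=100/109, sR=100/169; mL=-50/109, mR=-2450/18421; mL+mR=-100/169 → advance -1; mR−mL=6000/18421 → turn +1·90°
n=3: pose=(0,6,S); sL=200/313, sR=200/233; mL=-100/313, mR=-39300/72929; mL+mR=-200/233 → advance -1; mR−mL=-16000/72929 → turn -1·90°
n=4: pose=(0,7,W); sL=10/13, sR=50/97; mL=-5/13, mR=-165/1261; mL+mR=-50/97 → advance -1; mR−mL=320/1261 → turn +1·90°
n=5: pose=(1,7,S); sL=40/73, sR=200/277; mL=-20/73, mR=-9060/20221; mL+mR=-200/277 → advance -1; mR−mL=-3520/20221 → turn -1·90°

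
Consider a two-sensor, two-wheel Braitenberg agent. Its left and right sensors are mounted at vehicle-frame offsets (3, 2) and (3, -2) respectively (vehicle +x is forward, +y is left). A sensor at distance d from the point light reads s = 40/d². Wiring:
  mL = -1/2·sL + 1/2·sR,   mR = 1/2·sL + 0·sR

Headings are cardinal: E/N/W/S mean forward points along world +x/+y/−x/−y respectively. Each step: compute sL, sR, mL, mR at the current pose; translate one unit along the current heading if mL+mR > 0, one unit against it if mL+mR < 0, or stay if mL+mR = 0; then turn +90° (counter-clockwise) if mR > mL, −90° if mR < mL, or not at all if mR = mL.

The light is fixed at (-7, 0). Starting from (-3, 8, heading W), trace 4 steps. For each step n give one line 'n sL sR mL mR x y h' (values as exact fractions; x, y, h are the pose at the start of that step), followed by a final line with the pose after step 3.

0 40/37 40/101 -1280/3737 20/37 -3 8 W
1 4/5 20/13 24/65 2/5 -4 8 S
2 40/117 40/61 1120/7137 20/117 -4 7 E
3 5/13 5/17 -10/221 5/26 -3 7 N
final -3 8 W

n=0: pose=(-3,8,W); sL=40/37, sR=40/101; mL=-1280/3737, mR=20/37; mL+mR=20/101 → advance +1; mR−mL=3300/3737 → turn +1·90°
n=1: pose=(-4,8,S); sL=4/5, sR=20/13; mL=24/65, mR=2/5; mL+mR=10/13 → advance +1; mR−mL=2/65 → turn +1·90°
n=2: pose=(-4,7,E); sL=40/117, sR=40/61; mL=1120/7137, mR=20/117; mL+mR=20/61 → advance +1; mR−mL=100/7137 → turn +1·90°
n=3: pose=(-3,7,N); sL=5/13, sR=5/17; mL=-10/221, mR=5/26; mL+mR=5/34 → advance +1; mR−mL=105/442 → turn +1·90°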